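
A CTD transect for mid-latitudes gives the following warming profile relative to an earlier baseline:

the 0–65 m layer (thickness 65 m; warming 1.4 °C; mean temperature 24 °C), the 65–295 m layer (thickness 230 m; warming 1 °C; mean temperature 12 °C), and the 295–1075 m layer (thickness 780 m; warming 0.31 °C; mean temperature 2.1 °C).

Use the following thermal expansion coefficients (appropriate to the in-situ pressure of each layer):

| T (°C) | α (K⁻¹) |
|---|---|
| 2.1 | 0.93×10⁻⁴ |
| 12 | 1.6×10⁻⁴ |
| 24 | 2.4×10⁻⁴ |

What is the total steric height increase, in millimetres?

Layer 1 at 24 °C → α = 2.4×10⁻⁴ K⁻¹
Layer 2 at 12 °C → α = 1.6×10⁻⁴ K⁻¹
Layer 3 at 2.1 °C → α = 0.93×10⁻⁴ K⁻¹
Layer 1: 2.4×10⁻⁴ × 65 × 1.4 = 0.02184 m
1 × 230 × 1.6×10⁻⁴ = 0.03680 m
0.31 × 0.93×10⁻⁴ × 780 = 0.0224874 m
Δh = 0.02184 + 0.03680 + 0.0224874 = 0.0811274 m ≈ 81 mm

about 81 mm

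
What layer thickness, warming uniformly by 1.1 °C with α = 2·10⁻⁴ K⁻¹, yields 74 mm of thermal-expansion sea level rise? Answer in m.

about 336 m

H = Δh/(αΔT) = 0.074 / (2×10⁻⁴ × 1.1) ≈ 336.4 m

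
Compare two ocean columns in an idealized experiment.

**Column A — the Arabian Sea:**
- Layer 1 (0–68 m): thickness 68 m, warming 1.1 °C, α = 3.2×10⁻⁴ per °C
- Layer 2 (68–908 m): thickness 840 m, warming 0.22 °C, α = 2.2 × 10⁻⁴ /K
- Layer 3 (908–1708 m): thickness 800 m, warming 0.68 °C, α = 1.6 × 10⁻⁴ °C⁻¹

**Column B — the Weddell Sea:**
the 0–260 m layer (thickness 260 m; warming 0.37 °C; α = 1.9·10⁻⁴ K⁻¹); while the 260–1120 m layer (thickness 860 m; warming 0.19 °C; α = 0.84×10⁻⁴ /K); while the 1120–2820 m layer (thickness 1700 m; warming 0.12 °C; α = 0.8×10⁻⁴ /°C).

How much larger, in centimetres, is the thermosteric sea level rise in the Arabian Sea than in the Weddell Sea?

A 68 × 1.1 × 3.2×10⁻⁴ = 0.023936 m
A Layer 2: 0.22 × 840 × 2.2×10⁻⁴ = 0.040656 m
A 0.68 × 800 × 1.6×10⁻⁴ = 0.08704 m
A total: 0.151632 m
B 260 × 1.9×10⁻⁴ × 0.37 = 0.018278 m
B 860 × 0.19 × 0.84×10⁻⁴ = 0.0137256 m
B 0.8×10⁻⁴ × 0.12 × 1700 = 0.01632 m
B total: 0.0483236 m
Difference: 0.151632 − 0.0483236 = 0.1033084 m

Δh_A − Δh_B ≈ 10.3 cm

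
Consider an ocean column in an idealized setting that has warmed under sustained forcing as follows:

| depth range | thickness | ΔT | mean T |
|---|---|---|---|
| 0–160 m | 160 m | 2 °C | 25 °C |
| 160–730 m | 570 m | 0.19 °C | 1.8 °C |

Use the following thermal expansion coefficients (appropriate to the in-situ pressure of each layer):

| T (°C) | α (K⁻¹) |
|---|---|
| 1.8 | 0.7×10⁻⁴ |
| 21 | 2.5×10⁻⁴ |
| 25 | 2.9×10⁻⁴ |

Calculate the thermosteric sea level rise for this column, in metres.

Layer 1 at 25 °C → α = 2.9×10⁻⁴ K⁻¹
Layer 2 at 1.8 °C → α = 0.7×10⁻⁴ K⁻¹
Layer 1: 2 × 2.9×10⁻⁴ × 160 = 0.09280 m
160–730 m: 0.19 × 0.7×10⁻⁴ × 570 = 0.007581 m
Δh = 0.09280 + 0.007581 = 0.100381 m ≈ 0.10 m

0.10 m of thermosteric rise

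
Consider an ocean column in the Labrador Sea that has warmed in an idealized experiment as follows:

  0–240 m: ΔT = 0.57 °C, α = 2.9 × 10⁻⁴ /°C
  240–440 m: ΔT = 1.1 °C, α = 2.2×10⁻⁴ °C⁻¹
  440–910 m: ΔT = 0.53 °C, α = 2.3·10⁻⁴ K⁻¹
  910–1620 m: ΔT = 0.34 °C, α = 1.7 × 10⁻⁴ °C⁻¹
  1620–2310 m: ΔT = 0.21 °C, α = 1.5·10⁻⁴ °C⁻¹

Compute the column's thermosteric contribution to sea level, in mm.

240 × 2.9×10⁻⁴ × 0.57 = 0.039672 m
200 × 2.2×10⁻⁴ × 1.1 = 0.04840 m
440–910 m: 0.53 × 470 × 2.3×10⁻⁴ = 0.057293 m
Layer 4: 1.7×10⁻⁴ × 710 × 0.34 = 0.041038 m
1620–2310 m: 0.21 × 1.5×10⁻⁴ × 690 = 0.021735 m
Δh = 0.039672 + 0.04840 + 0.057293 + 0.041038 + 0.021735 = 0.208138 m

Δh = 210 mm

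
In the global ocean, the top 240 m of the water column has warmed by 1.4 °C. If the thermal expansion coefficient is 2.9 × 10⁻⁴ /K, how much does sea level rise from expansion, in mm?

97 mm of thermosteric rise

Δh = αΔT·H = 2.9×10⁻⁴ × 1.4 × 240 = 0.09744 m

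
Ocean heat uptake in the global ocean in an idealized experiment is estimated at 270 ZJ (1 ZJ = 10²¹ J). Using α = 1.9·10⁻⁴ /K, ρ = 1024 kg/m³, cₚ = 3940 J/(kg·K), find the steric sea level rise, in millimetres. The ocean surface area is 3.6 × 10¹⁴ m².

Per unit area: Q = 270×10²¹ / (3.6×10¹⁴) = 7.5×10⁸ J/m²
Δh = αQ/(ρcₚ) = 1.9×10⁻⁴ × 7.5×10⁸ / (1024 × 3940) ≈ 0.03532 m

about 35.3 mm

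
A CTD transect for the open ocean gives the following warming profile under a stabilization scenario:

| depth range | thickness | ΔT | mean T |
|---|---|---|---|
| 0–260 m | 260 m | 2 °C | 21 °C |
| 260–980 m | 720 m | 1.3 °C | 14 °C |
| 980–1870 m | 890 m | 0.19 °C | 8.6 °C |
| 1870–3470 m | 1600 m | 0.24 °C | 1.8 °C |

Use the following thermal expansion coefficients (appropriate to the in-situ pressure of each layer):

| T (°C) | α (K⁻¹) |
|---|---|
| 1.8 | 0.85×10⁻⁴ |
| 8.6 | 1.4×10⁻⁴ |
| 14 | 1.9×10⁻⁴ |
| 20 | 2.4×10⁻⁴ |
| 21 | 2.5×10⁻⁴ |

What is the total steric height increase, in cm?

Δh ≈ 36.4 cm

Layer 1 at 21 °C → α = 2.5×10⁻⁴ K⁻¹
Layer 2 at 14 °C → α = 1.9×10⁻⁴ K⁻¹
Layer 3 at 8.6 °C → α = 1.4×10⁻⁴ K⁻¹
Layer 4 at 1.8 °C → α = 0.85×10⁻⁴ K⁻¹
0–260 m: 2 × 260 × 2.5×10⁻⁴ = 0.13000 m
Layer 2: 720 × 1.9×10⁻⁴ × 1.3 = 0.17784 m
Layer 3: 1.4×10⁻⁴ × 890 × 0.19 = 0.023674 m
0.85×10⁻⁴ × 1600 × 0.24 = 0.03264 m
Δh = 0.13000 + 0.17784 + 0.023674 + 0.03264 = 0.364154 m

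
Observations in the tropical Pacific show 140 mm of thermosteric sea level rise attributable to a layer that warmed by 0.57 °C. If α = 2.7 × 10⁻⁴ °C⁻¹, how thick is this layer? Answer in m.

H ≈ 910 m

H = Δh/(αΔT) = 0.14 / (2.7×10⁻⁴ × 0.57) ≈ 909.7 m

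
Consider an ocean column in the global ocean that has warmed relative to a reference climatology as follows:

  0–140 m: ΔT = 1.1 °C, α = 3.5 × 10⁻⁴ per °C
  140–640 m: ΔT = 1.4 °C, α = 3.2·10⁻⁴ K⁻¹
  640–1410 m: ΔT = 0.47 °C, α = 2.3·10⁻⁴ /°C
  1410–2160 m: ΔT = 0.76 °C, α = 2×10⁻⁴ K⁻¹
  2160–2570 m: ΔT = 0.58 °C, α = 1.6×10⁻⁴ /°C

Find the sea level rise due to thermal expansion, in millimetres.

1.1 × 3.5×10⁻⁴ × 140 = 0.05390 m
1.4 × 3.2×10⁻⁴ × 500 = 0.22400 m
Layer 3: 2.3×10⁻⁴ × 770 × 0.47 = 0.083237 m
1410–2160 m: 0.76 × 750 × 2×10⁻⁴ = 0.11400 m
0.58 × 1.6×10⁻⁴ × 410 = 0.038048 m
Δh = 0.05390 + 0.22400 + 0.083237 + 0.11400 + 0.038048 = 0.513185 m

Δh ≈ 513 mm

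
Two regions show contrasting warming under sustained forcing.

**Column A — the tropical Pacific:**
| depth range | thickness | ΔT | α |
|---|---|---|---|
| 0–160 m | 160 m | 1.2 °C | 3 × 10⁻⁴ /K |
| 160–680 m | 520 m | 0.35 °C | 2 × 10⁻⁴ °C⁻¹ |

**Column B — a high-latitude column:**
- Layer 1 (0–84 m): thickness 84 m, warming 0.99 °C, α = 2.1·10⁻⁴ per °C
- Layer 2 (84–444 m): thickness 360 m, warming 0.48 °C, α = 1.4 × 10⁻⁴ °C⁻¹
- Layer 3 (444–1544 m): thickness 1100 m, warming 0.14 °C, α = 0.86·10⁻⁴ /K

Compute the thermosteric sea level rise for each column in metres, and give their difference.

Δh_A ≈ 0.0940 m, Δh_B ≈ 0.0549 m; difference ≈ 0.0391 m

A 160 × 3×10⁻⁴ × 1.2 = 0.05760 m
A Layer 2: 0.35 × 2×10⁻⁴ × 520 = 0.03640 m
A total: 0.09400 m
B Layer 1: 0.99 × 84 × 2.1×10⁻⁴ = 0.0174636 m
B Layer 2: 0.48 × 360 × 1.4×10⁻⁴ = 0.024192 m
B 0.86×10⁻⁴ × 0.14 × 1100 = 0.013244 m
B total: 0.0548996 m
Difference: 0.09400 − 0.0548996 = 0.0391004 m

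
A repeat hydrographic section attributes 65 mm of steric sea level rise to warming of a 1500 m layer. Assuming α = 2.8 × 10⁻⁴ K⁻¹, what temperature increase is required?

ΔT ≈ 0.15 °C

ΔT = Δh/(αH) = 0.065 / (2.8×10⁻⁴ × 1500) ≈ 0.1548 °C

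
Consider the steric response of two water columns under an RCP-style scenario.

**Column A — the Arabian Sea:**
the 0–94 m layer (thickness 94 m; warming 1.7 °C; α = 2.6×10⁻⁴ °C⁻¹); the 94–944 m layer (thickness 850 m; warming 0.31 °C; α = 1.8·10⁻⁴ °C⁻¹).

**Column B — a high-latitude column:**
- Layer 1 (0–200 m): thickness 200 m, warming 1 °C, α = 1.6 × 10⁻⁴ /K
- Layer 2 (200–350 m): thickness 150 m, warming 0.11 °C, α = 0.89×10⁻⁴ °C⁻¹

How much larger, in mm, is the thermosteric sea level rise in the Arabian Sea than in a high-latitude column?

A 1.7 × 2.6×10⁻⁴ × 94 = 0.041548 m
A Layer 2: 0.31 × 1.8×10⁻⁴ × 850 = 0.04743 m
A total: 0.088978 m
B Layer 1: 200 × 1.6×10⁻⁴ × 1 = 0.03200 m
B 0.11 × 0.89×10⁻⁴ × 150 = 0.0014685 m
B total: 0.0334685 m
Difference: 0.088978 − 0.0334685 = 0.0555095 m

56 mm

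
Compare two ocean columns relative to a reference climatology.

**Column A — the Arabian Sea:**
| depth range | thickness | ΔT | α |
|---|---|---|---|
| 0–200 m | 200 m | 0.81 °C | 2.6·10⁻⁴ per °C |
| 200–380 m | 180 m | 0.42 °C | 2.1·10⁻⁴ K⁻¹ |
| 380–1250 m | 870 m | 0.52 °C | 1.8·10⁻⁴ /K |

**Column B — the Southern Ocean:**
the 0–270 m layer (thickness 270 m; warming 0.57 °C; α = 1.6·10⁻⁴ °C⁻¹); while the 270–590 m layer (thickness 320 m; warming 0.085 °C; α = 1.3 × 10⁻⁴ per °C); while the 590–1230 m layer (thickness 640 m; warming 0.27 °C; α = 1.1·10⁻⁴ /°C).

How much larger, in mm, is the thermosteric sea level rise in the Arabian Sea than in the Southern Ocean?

Δh_A − Δh_B ≈ 92 mm

A Layer 1: 200 × 0.81 × 2.6×10⁻⁴ = 0.04212 m
A 180 × 0.42 × 2.1×10⁻⁴ = 0.015876 m
A Layer 3: 0.52 × 1.8×10⁻⁴ × 870 = 0.081432 m
A total: 0.139428 m
B 0.57 × 270 × 1.6×10⁻⁴ = 0.024624 m
B Layer 2: 320 × 0.085 × 1.3×10⁻⁴ = 0.003536 m
B 0.27 × 1.1×10⁻⁴ × 640 = 0.019008 m
B total: 0.047168 m
Difference: 0.139428 − 0.047168 = 0.09226 m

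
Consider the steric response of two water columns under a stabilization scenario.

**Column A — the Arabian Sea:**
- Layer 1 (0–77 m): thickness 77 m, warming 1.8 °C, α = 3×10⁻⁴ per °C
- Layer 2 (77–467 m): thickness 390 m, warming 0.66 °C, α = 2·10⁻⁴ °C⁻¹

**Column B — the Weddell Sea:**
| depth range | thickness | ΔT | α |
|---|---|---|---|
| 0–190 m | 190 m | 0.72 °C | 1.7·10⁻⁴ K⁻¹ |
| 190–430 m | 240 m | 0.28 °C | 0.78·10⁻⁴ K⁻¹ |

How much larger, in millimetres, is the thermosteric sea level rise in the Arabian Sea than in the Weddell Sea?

A Layer 1: 77 × 3×10⁻⁴ × 1.8 = 0.04158 m
A 77–467 m: 390 × 0.66 × 2×10⁻⁴ = 0.05148 m
A total: 0.09306 m
B 1.7×10⁻⁴ × 0.72 × 190 = 0.023256 m
B 240 × 0.28 × 0.78×10⁻⁴ = 0.0052416 m
B total: 0.0284976 m
Difference: 0.09306 − 0.0284976 = 0.0645624 m

64.6 mm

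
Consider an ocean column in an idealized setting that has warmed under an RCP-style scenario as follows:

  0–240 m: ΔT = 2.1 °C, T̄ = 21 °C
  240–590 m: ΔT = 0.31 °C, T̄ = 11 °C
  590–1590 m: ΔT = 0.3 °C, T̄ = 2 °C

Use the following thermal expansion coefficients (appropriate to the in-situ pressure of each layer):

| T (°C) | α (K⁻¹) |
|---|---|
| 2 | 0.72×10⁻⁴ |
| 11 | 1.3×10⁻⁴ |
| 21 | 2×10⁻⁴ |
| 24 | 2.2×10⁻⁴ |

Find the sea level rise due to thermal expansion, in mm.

Layer 1 at 21 °C → α = 2×10⁻⁴ K⁻¹
Layer 2 at 11 °C → α = 1.3×10⁻⁴ K⁻¹
Layer 3 at 2 °C → α = 0.72×10⁻⁴ K⁻¹
Layer 1: 240 × 2×10⁻⁴ × 2.1 = 0.10080 m
240–590 m: 1.3×10⁻⁴ × 350 × 0.31 = 0.014105 m
Layer 3: 0.72×10⁻⁴ × 0.3 × 1000 = 0.02160 m
Δh = 0.10080 + 0.014105 + 0.02160 = 0.136505 m ≈ 137 mm

137 mm of thermosteric rise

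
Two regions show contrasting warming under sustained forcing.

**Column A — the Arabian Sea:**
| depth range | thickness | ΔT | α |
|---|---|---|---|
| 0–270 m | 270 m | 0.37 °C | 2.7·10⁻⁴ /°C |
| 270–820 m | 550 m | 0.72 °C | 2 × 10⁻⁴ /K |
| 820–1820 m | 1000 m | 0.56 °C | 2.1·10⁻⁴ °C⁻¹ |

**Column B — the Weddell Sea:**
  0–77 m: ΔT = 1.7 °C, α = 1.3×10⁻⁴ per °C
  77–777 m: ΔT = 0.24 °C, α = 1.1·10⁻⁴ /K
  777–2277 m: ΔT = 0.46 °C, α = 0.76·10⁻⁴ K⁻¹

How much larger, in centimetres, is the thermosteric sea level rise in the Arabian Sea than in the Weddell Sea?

A 0.37 × 270 × 2.7×10⁻⁴ = 0.026973 m
A 2×10⁻⁴ × 0.72 × 550 = 0.07920 m
A Layer 3: 0.56 × 1000 × 2.1×10⁻⁴ = 0.11760 m
A total: 0.223773 m
B Layer 1: 1.7 × 77 × 1.3×10⁻⁴ = 0.017017 m
B Layer 2: 0.24 × 700 × 1.1×10⁻⁴ = 0.01848 m
B 777–2277 m: 0.76×10⁻⁴ × 1500 × 0.46 = 0.05244 m
B total: 0.087937 m
Difference: 0.223773 − 0.087937 = 0.135836 m

13.6 cm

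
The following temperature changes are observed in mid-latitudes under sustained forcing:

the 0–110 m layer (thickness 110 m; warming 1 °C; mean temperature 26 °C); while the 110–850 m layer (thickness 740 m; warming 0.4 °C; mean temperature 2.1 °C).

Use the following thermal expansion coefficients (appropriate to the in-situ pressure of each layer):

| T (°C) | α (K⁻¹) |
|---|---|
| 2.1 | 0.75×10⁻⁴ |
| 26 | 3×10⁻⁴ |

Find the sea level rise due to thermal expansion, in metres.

Layer 1 at 26 °C → α = 3×10⁻⁴ K⁻¹
Layer 2 at 2.1 °C → α = 0.75×10⁻⁴ K⁻¹
0–110 m: 110 × 1 × 3×10⁻⁴ = 0.03300 m
110–850 m: 740 × 0.4 × 0.75×10⁻⁴ = 0.02220 m
Δh = 0.03300 + 0.02220 = 0.05520 m

0.0552 m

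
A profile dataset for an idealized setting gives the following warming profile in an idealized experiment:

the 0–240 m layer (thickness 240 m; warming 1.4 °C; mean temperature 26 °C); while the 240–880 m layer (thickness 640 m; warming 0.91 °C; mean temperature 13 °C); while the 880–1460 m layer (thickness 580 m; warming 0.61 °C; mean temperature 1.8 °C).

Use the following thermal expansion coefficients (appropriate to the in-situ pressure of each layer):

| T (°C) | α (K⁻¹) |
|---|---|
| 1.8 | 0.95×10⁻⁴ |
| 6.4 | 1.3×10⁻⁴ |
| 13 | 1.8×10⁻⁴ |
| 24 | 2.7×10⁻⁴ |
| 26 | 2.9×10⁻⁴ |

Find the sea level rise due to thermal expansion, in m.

Layer 1 at 26 °C → α = 2.9×10⁻⁴ K⁻¹
Layer 2 at 13 °C → α = 1.8×10⁻⁴ K⁻¹
Layer 3 at 1.8 °C → α = 0.95×10⁻⁴ K⁻¹
0–240 m: 240 × 1.4 × 2.9×10⁻⁴ = 0.09744 m
1.8×10⁻⁴ × 640 × 0.91 = 0.104832 m
0.61 × 580 × 0.95×10⁻⁴ = 0.033611 m
Δh = 0.09744 + 0.104832 + 0.033611 = 0.235883 m

0.236 m of thermosteric rise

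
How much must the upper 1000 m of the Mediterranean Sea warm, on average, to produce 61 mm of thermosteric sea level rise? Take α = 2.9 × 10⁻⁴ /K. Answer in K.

ΔT = Δh/(αH) = 0.061 / (2.9×10⁻⁴ × 1000) ≈ 0.2103 K

ΔT ≈ 0.210 K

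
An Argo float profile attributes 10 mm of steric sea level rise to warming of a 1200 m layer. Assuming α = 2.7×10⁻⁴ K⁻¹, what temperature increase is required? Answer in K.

ΔT = Δh/(αH) = 0.01 / (2.7×10⁻⁴ × 1200) ≈ 0.03086 K

0.031 K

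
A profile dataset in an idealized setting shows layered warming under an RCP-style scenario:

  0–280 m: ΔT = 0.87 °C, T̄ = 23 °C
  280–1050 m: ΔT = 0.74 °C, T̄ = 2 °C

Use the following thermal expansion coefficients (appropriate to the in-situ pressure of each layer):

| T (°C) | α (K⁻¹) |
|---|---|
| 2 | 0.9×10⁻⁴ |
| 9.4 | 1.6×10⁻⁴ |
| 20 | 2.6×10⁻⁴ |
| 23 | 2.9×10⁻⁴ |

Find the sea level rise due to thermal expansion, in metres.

Layer 1 at 23 °C → α = 2.9×10⁻⁴ K⁻¹
Layer 2 at 2 °C → α = 0.9×10⁻⁴ K⁻¹
280 × 2.9×10⁻⁴ × 0.87 = 0.070644 m
280–1050 m: 770 × 0.74 × 0.9×10⁻⁴ = 0.051282 m
Δh = 0.070644 + 0.051282 = 0.121926 m

0.12 m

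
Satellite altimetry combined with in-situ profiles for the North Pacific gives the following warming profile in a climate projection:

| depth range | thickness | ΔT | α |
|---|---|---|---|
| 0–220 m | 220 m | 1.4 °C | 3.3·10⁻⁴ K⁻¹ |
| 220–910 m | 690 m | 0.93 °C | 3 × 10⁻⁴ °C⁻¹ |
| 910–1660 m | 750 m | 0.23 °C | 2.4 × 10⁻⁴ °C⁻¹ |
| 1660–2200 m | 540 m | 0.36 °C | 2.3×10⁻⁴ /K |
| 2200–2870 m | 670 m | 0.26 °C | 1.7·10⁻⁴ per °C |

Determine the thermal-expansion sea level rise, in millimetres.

Layer 1: 3.3×10⁻⁴ × 220 × 1.4 = 0.10164 m
3×10⁻⁴ × 690 × 0.93 = 0.19251 m
910–1660 m: 2.4×10⁻⁴ × 750 × 0.23 = 0.04140 m
1660–2200 m: 540 × 2.3×10⁻⁴ × 0.36 = 0.044712 m
2200–2870 m: 0.26 × 670 × 1.7×10⁻⁴ = 0.029614 m
Δh = 0.10164 + 0.19251 + 0.04140 + 0.044712 + 0.029614 = 0.409876 m

410 mm of thermosteric rise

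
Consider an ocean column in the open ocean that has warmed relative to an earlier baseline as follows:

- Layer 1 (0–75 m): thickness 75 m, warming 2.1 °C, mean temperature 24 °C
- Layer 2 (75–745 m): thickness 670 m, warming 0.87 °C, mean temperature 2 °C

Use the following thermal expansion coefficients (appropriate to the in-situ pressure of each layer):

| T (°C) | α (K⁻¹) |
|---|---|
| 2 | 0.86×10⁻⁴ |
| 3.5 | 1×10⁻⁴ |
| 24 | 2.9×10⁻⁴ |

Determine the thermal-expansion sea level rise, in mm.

Layer 1 at 24 °C → α = 2.9×10⁻⁴ K⁻¹
Layer 2 at 2 °C → α = 0.86×10⁻⁴ K⁻¹
0–75 m: 2.9×10⁻⁴ × 75 × 2.1 = 0.045675 m
0.86×10⁻⁴ × 670 × 0.87 = 0.0501294 m
Δh = 0.045675 + 0.0501294 = 0.0958044 m

95.8 mm of thermosteric rise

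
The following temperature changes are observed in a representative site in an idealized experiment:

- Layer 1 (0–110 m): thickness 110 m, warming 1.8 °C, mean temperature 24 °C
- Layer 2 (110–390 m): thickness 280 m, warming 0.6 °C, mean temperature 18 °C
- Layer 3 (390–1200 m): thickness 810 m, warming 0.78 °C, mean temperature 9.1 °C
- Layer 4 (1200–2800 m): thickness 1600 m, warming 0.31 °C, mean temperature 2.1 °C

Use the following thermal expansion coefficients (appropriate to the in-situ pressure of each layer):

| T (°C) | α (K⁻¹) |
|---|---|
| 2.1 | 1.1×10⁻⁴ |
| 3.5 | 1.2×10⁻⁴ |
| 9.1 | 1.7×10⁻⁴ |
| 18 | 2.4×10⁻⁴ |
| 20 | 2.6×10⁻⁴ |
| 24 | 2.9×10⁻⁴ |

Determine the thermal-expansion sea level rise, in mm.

260 mm

Layer 1 at 24 °C → α = 2.9×10⁻⁴ K⁻¹
Layer 2 at 18 °C → α = 2.4×10⁻⁴ K⁻¹
Layer 3 at 9.1 °C → α = 1.7×10⁻⁴ K⁻¹
Layer 4 at 2.1 °C → α = 1.1×10⁻⁴ K⁻¹
0–110 m: 2.9×10⁻⁴ × 110 × 1.8 = 0.05742 m
Layer 2: 2.4×10⁻⁴ × 280 × 0.6 = 0.04032 m
Layer 3: 0.78 × 1.7×10⁻⁴ × 810 = 0.107406 m
1600 × 0.31 × 1.1×10⁻⁴ = 0.05456 m
Δh = 0.05742 + 0.04032 + 0.107406 + 0.05456 = 0.259706 m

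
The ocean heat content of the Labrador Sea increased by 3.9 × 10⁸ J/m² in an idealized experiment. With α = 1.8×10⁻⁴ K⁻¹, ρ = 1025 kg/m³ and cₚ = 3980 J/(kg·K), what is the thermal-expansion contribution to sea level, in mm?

Δh = αQ/(ρcₚ) = 1.8×10⁻⁴ × 3.9×10⁸ / (1025 × 3980) ≈ 0.017208 m

17 mm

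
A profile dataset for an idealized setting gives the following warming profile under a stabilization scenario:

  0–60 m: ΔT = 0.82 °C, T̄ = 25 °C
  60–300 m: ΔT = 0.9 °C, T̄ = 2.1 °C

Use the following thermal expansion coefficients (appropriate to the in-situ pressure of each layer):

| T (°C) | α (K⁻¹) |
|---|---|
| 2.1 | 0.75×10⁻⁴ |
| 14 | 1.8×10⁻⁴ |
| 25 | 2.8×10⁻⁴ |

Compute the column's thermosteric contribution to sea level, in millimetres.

Layer 1 at 25 °C → α = 2.8×10⁻⁴ K⁻¹
Layer 2 at 2.1 °C → α = 0.75×10⁻⁴ K⁻¹
Layer 1: 60 × 2.8×10⁻⁴ × 0.82 = 0.013776 m
Layer 2: 240 × 0.9 × 0.75×10⁻⁴ = 0.01620 m
Δh = 0.013776 + 0.01620 = 0.029976 m ≈ 30.0 mm

about 30.0 mm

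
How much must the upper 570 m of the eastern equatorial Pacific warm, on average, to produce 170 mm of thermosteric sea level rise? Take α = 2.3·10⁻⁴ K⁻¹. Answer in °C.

about 1.30 °C

ΔT = Δh/(αH) = 0.17 / (2.3×10⁻⁴ × 570) ≈ 1.297 °C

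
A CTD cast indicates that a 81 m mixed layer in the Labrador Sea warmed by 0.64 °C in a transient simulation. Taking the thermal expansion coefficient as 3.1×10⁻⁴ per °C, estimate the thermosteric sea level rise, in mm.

Δh = αΔT·H = 3.1×10⁻⁴ × 0.64 × 81 = 0.0160704 m

16.1 mm of thermosteric rise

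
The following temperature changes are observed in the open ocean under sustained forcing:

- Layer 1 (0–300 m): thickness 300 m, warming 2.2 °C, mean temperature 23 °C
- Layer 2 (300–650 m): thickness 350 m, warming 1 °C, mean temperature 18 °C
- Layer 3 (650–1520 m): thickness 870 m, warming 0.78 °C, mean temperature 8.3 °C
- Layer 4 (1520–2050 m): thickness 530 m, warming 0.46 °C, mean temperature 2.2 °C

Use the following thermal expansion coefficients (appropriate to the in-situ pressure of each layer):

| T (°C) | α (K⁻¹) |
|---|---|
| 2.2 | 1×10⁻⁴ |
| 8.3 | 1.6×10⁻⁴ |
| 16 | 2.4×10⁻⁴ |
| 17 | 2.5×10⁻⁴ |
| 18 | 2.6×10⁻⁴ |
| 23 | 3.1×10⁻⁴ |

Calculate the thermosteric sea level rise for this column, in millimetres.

Layer 1 at 23 °C → α = 3.1×10⁻⁴ K⁻¹
Layer 2 at 18 °C → α = 2.6×10⁻⁴ K⁻¹
Layer 3 at 8.3 °C → α = 1.6×10⁻⁴ K⁻¹
Layer 4 at 2.2 °C → α = 1×10⁻⁴ K⁻¹
3.1×10⁻⁴ × 2.2 × 300 = 0.20460 m
Layer 2: 1 × 2.6×10⁻⁴ × 350 = 0.09100 m
1.6×10⁻⁴ × 870 × 0.78 = 0.108576 m
Layer 4: 530 × 1×10⁻⁴ × 0.46 = 0.02438 m
Δh = 0.20460 + 0.09100 + 0.108576 + 0.02438 = 0.428556 m ≈ 430 mm

430 mm of thermosteric rise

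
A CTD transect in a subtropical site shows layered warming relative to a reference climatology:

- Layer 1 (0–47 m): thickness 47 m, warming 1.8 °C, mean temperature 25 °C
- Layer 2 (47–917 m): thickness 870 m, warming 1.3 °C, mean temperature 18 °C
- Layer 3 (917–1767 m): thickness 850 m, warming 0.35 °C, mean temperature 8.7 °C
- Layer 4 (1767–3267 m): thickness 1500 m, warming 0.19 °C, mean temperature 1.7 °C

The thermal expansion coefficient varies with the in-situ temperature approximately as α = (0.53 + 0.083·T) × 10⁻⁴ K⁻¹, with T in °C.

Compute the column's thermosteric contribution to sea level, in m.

Layer 1: α = (0.53 + 0.083×25)×10⁻⁴ = 2.605×10⁻⁴ K⁻¹
Layer 2: α = (0.53 + 0.083×18)×10⁻⁴ = 2.024×10⁻⁴ K⁻¹
Layer 3: α = (0.53 + 0.083×8.7)×10⁻⁴ = 1.2521×10⁻⁴ K⁻¹
Layer 4: α = (0.53 + 0.083×1.7)×10⁻⁴ = 0.6711×10⁻⁴ K⁻¹
Layer 1: 2.605×10⁻⁴ × 47 × 1.8 = 0.0220383 m
Layer 2: 2.024×10⁻⁴ × 1.3 × 870 = 0.2289144 m
Layer 3: 1.2521×10⁻⁴ × 850 × 0.35 = 0.037249975 m
Layer 4: 1500 × 0.19 × 0.6711×10⁻⁴ = 0.01912635 m
Δh = 0.0220383 + 0.2289144 + 0.037249975 + 0.01912635 = 0.307329025 m ≈ 0.307 m

Δh ≈ 0.307 m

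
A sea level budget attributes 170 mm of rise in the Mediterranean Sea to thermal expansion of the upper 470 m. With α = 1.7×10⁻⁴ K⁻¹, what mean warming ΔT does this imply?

about 2.1 °C

ΔT = Δh/(αH) = 0.17 / (1.7×10⁻⁴ × 470) ≈ 2.128 °C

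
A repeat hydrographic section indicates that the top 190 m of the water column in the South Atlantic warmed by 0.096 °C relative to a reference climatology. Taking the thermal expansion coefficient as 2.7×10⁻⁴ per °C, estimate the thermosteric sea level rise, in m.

about 0.00492 m

Δh = αΔT·H = 2.7×10⁻⁴ × 0.096 × 190 = 0.0049248 m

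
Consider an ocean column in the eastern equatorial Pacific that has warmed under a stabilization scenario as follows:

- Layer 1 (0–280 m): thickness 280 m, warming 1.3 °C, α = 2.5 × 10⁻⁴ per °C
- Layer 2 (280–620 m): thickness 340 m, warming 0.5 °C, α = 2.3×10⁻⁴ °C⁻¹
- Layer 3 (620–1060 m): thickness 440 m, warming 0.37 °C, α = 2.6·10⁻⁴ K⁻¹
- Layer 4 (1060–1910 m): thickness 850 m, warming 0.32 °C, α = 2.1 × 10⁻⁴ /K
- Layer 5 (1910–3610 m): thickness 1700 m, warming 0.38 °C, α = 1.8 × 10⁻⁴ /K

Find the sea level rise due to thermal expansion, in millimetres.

0–280 m: 280 × 1.3 × 2.5×10⁻⁴ = 0.09100 m
340 × 2.3×10⁻⁴ × 0.5 = 0.03910 m
440 × 0.37 × 2.6×10⁻⁴ = 0.042328 m
0.32 × 850 × 2.1×10⁻⁴ = 0.05712 m
Layer 5: 1.8×10⁻⁴ × 0.38 × 1700 = 0.11628 m
Δh = 0.09100 + 0.03910 + 0.042328 + 0.05712 + 0.11628 = 0.345828 m ≈ 346 mm

346 mm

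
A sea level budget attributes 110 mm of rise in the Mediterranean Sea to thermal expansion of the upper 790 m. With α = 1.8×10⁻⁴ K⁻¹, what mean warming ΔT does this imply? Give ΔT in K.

ΔT = Δh/(αH) = 0.11 / (1.8×10⁻⁴ × 790) ≈ 0.7736 K

ΔT ≈ 0.774 K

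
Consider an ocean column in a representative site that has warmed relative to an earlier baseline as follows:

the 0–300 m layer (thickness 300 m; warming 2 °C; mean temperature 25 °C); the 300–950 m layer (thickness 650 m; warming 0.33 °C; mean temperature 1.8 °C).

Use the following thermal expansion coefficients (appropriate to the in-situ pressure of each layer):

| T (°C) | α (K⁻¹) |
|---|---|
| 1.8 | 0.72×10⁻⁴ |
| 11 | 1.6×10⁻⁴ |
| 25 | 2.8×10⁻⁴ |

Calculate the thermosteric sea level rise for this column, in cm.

Δh = 18.3 cm

Layer 1 at 25 °C → α = 2.8×10⁻⁴ K⁻¹
Layer 2 at 1.8 °C → α = 0.72×10⁻⁴ K⁻¹
0–300 m: 2 × 300 × 2.8×10⁻⁴ = 0.16800 m
Layer 2: 0.33 × 650 × 0.72×10⁻⁴ = 0.015444 m
Δh = 0.16800 + 0.015444 = 0.183444 m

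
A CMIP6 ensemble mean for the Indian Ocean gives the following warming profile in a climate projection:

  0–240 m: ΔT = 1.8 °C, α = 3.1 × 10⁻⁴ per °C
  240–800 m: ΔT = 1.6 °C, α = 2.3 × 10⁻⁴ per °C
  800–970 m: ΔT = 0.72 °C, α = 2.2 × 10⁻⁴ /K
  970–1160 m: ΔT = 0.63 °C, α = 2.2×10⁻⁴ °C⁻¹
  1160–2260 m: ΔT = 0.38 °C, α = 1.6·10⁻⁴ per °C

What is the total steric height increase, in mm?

460 mm

Layer 1: 3.1×10⁻⁴ × 240 × 1.8 = 0.13392 m
Layer 2: 2.3×10⁻⁴ × 1.6 × 560 = 0.20608 m
800–970 m: 170 × 0.72 × 2.2×10⁻⁴ = 0.026928 m
190 × 2.2×10⁻⁴ × 0.63 = 0.026334 m
1160–2260 m: 1100 × 0.38 × 1.6×10⁻⁴ = 0.06688 m
Δh = 0.13392 + 0.20608 + 0.026928 + 0.026334 + 0.06688 = 0.460142 m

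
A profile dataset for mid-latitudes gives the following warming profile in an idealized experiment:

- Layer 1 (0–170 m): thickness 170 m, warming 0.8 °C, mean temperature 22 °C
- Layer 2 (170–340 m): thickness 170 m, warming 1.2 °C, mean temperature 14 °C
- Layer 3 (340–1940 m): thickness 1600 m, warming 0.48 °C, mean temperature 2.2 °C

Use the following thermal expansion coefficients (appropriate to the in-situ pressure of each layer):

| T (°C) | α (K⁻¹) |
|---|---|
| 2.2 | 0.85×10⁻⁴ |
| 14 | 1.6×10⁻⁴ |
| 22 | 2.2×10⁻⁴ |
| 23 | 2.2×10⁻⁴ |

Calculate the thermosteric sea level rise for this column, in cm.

Layer 1 at 22 °C → α = 2.2×10⁻⁴ K⁻¹
Layer 2 at 14 °C → α = 1.6×10⁻⁴ K⁻¹
Layer 3 at 2.2 °C → α = 0.85×10⁻⁴ K⁻¹
2.2×10⁻⁴ × 0.8 × 170 = 0.02992 m
1.6×10⁻⁴ × 170 × 1.2 = 0.03264 m
340–1940 m: 0.85×10⁻⁴ × 0.48 × 1600 = 0.06528 m
Δh = 0.02992 + 0.03264 + 0.06528 = 0.12784 m

13 cm of thermosteric rise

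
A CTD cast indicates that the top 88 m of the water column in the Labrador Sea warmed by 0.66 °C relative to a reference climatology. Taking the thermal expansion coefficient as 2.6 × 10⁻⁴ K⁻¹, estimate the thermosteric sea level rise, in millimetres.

Δh = αΔT·H = 2.6×10⁻⁴ × 0.66 × 88 = 0.0151008 m

about 15 mm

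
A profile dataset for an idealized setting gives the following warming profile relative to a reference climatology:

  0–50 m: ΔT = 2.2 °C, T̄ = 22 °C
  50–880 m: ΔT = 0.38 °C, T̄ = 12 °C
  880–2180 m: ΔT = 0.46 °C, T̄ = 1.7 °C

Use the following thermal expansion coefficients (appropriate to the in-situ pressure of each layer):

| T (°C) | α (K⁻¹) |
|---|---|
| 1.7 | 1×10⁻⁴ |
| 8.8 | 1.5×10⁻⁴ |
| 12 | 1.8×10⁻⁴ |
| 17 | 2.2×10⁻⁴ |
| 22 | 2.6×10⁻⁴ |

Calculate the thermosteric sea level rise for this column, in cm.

about 14.5 cm

Layer 1 at 22 °C → α = 2.6×10⁻⁴ K⁻¹
Layer 2 at 12 °C → α = 1.8×10⁻⁴ K⁻¹
Layer 3 at 1.7 °C → α = 1×10⁻⁴ K⁻¹
50 × 2.6×10⁻⁴ × 2.2 = 0.02860 m
Layer 2: 830 × 0.38 × 1.8×10⁻⁴ = 0.056772 m
Layer 3: 0.46 × 1×10⁻⁴ × 1300 = 0.05980 m
Δh = 0.02860 + 0.056772 + 0.05980 = 0.145172 m ≈ 14.5 cm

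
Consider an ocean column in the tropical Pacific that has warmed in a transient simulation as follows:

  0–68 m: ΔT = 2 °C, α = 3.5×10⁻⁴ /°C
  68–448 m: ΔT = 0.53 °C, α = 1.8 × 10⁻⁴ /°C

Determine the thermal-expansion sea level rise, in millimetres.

Layer 1: 3.5×10⁻⁴ × 2 × 68 = 0.04760 m
68–448 m: 1.8×10⁻⁴ × 380 × 0.53 = 0.036252 m
Δh = 0.04760 + 0.036252 = 0.083852 m ≈ 83.9 mm

about 83.9 mm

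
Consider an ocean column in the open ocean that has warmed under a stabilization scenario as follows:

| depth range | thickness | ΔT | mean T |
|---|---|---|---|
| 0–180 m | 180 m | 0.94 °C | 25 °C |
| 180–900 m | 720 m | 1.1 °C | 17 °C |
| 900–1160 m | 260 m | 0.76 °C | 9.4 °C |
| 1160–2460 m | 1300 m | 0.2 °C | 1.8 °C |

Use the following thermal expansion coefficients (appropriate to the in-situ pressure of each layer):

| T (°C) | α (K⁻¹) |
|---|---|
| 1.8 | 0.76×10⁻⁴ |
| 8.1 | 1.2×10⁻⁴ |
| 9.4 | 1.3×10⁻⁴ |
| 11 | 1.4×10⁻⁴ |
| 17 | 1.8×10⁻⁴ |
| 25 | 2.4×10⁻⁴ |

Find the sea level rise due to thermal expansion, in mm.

Δh = 229 mm

Layer 1 at 25 °C → α = 2.4×10⁻⁴ K⁻¹
Layer 2 at 17 °C → α = 1.8×10⁻⁴ K⁻¹
Layer 3 at 9.4 °C → α = 1.3×10⁻⁴ K⁻¹
Layer 4 at 1.8 °C → α = 0.76×10⁻⁴ K⁻¹
0–180 m: 0.94 × 180 × 2.4×10⁻⁴ = 0.040608 m
180–900 m: 1.1 × 1.8×10⁻⁴ × 720 = 0.14256 m
260 × 0.76 × 1.3×10⁻⁴ = 0.025688 m
1300 × 0.2 × 0.76×10⁻⁴ = 0.01976 m
Δh = 0.040608 + 0.14256 + 0.025688 + 0.01976 = 0.228616 m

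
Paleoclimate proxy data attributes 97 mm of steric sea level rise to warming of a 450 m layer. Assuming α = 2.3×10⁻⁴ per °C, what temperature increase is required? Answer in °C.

ΔT = Δh/(αH) = 0.097 / (2.3×10⁻⁴ × 450) ≈ 0.9372 °C

0.94 °C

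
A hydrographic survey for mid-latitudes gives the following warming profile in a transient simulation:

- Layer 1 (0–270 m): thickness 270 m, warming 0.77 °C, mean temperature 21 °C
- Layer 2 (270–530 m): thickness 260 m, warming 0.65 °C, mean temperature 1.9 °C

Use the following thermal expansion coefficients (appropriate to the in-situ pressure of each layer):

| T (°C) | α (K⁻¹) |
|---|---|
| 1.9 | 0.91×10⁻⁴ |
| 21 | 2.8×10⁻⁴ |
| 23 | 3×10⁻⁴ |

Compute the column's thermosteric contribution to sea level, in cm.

7.36 cm

Layer 1 at 21 °C → α = 2.8×10⁻⁴ K⁻¹
Layer 2 at 1.9 °C → α = 0.91×10⁻⁴ K⁻¹
0–270 m: 0.77 × 270 × 2.8×10⁻⁴ = 0.058212 m
270–530 m: 260 × 0.65 × 0.91×10⁻⁴ = 0.015379 m
Δh = 0.058212 + 0.015379 = 0.073591 m ≈ 7.36 cm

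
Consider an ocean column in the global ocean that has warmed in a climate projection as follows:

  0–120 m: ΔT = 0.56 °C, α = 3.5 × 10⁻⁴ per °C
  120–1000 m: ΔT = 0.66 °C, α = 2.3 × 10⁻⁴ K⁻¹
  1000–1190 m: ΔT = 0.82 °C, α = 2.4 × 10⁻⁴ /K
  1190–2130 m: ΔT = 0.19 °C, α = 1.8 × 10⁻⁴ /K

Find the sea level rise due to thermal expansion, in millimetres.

about 227 mm

0–120 m: 3.5×10⁻⁴ × 0.56 × 120 = 0.02352 m
Layer 2: 0.66 × 880 × 2.3×10⁻⁴ = 0.133584 m
1000–1190 m: 2.4×10⁻⁴ × 190 × 0.82 = 0.037392 m
1190–2130 m: 0.19 × 1.8×10⁻⁴ × 940 = 0.032148 m
Δh = 0.02352 + 0.133584 + 0.037392 + 0.032148 = 0.226644 m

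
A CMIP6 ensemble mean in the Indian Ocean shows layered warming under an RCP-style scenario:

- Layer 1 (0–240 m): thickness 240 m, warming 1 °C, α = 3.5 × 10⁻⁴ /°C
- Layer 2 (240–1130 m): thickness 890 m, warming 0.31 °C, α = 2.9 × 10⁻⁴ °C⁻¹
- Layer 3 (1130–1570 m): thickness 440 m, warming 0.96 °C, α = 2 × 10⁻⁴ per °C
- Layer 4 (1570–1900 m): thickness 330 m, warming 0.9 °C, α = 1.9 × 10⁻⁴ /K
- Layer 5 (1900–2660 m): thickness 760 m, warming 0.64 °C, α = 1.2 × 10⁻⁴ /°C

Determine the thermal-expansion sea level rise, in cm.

Δh ≈ 36.3 cm

1 × 3.5×10⁻⁴ × 240 = 0.08400 m
Layer 2: 2.9×10⁻⁴ × 890 × 0.31 = 0.080011 m
440 × 2×10⁻⁴ × 0.96 = 0.08448 m
1570–1900 m: 1.9×10⁻⁴ × 0.9 × 330 = 0.05643 m
0.64 × 1.2×10⁻⁴ × 760 = 0.058368 m
Δh = 0.08400 + 0.080011 + 0.08448 + 0.05643 + 0.058368 = 0.363289 m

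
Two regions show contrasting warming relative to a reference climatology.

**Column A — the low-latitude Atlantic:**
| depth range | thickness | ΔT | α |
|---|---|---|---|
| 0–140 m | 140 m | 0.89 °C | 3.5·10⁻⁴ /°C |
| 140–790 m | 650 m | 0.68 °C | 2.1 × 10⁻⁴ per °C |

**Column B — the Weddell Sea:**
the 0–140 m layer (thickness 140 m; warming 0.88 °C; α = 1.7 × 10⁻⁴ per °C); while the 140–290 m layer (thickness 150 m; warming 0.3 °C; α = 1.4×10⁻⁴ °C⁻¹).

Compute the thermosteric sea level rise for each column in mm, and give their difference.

A 3.5×10⁻⁴ × 140 × 0.89 = 0.04361 m
A 140–790 m: 2.1×10⁻⁴ × 0.68 × 650 = 0.09282 m
A total: 0.13643 m
B Layer 1: 0.88 × 140 × 1.7×10⁻⁴ = 0.020944 m
B 150 × 0.3 × 1.4×10⁻⁴ = 0.00630 m
B total: 0.027244 m
Difference: 0.13643 − 0.027244 = 0.109186 m

Δh_A ≈ 136 mm, Δh_B ≈ 27.2 mm; difference ≈ 109 mm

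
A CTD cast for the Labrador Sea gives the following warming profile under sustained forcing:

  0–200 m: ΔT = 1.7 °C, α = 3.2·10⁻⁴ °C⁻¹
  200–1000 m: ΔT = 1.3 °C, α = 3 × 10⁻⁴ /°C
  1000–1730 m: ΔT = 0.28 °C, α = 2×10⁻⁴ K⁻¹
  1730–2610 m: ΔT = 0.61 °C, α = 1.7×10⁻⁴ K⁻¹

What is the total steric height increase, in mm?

0–200 m: 3.2×10⁻⁴ × 200 × 1.7 = 0.10880 m
200–1000 m: 1.3 × 800 × 3×10⁻⁴ = 0.31200 m
Layer 3: 730 × 0.28 × 2×10⁻⁴ = 0.04088 m
1730–2610 m: 1.7×10⁻⁴ × 880 × 0.61 = 0.091256 m
Δh = 0.10880 + 0.31200 + 0.04088 + 0.091256 = 0.552936 m

about 550 mm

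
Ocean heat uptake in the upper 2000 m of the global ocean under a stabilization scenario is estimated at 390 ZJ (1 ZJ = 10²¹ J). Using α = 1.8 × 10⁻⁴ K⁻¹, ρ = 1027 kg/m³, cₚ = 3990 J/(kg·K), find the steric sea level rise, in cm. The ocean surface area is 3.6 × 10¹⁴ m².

Per unit area: Q = 390×10²¹ / (3.6×10¹⁴) ≈ 1.083×10⁹ J/m²
Δh = αQ/(ρcₚ) = 1.8×10⁻⁴ × 1.083×10⁹ / (1027 × 3990) ≈ 0.047573 m

4.76 cm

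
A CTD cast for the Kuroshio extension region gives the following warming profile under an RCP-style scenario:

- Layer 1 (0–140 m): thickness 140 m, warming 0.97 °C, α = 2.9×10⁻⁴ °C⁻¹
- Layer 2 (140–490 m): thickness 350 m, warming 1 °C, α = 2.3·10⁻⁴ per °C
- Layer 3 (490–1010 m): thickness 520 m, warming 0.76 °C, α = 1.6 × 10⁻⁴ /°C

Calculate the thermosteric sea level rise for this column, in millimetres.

180 mm of thermosteric rise

0–140 m: 2.9×10⁻⁴ × 0.97 × 140 = 0.039382 m
1 × 2.3×10⁻⁴ × 350 = 0.08050 m
0.76 × 520 × 1.6×10⁻⁴ = 0.063232 m
Δh = 0.039382 + 0.08050 + 0.063232 = 0.183114 m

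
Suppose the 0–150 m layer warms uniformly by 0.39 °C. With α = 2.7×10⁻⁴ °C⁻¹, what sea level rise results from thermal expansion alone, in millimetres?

16 mm

Δh = αΔT·H = 2.7×10⁻⁴ × 0.39 × 150 = 0.015795 m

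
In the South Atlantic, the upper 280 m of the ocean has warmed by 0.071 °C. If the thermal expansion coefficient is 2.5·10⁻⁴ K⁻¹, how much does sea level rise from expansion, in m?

Δh = αΔT·H = 2.5×10⁻⁴ × 0.071 × 280 = 0.00497 m

Δh = 0.0050 m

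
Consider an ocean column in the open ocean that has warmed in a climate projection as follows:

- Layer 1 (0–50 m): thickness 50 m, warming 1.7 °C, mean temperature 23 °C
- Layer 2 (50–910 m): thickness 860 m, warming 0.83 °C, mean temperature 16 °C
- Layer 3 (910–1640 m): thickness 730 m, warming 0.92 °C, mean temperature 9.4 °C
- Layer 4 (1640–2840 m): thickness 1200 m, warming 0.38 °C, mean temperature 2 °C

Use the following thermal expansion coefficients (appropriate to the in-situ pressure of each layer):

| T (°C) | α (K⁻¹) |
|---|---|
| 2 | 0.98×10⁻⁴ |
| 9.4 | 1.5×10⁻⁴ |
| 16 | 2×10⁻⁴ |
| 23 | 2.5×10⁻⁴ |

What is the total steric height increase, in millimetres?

Layer 1 at 23 °C → α = 2.5×10⁻⁴ K⁻¹
Layer 2 at 16 °C → α = 2×10⁻⁴ K⁻¹
Layer 3 at 9.4 °C → α = 1.5×10⁻⁴ K⁻¹
Layer 4 at 2 °C → α = 0.98×10⁻⁴ K⁻¹
0–50 m: 2.5×10⁻⁴ × 1.7 × 50 = 0.02125 m
0.83 × 2×10⁻⁴ × 860 = 0.14276 m
Layer 3: 1.5×10⁻⁴ × 0.92 × 730 = 0.10074 m
Layer 4: 1200 × 0.98×10⁻⁴ × 0.38 = 0.044688 m
Δh = 0.02125 + 0.14276 + 0.10074 + 0.044688 = 0.309438 m ≈ 309 mm

309 mm of thermosteric rise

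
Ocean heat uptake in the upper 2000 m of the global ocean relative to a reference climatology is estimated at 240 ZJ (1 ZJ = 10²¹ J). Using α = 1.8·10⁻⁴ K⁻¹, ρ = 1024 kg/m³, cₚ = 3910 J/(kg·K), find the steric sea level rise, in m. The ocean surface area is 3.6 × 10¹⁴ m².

about 0.030 m

Per unit area: Q = 240×10²¹ / (3.6×10¹⁴) ≈ 6.667×10⁸ J/m²
Δh = αQ/(ρcₚ) = 1.8×10⁻⁴ × 6.667×10⁸ / (1024 × 3910) ≈ 0.029973 m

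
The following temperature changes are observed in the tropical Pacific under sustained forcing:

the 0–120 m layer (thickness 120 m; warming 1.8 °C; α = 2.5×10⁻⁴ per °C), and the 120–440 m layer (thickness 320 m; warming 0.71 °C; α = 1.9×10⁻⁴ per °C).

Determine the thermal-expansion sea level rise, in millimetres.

0–120 m: 2.5×10⁻⁴ × 120 × 1.8 = 0.05400 m
320 × 1.9×10⁻⁴ × 0.71 = 0.043168 m
Δh = 0.05400 + 0.043168 = 0.097168 m ≈ 97.2 mm

about 97.2 mm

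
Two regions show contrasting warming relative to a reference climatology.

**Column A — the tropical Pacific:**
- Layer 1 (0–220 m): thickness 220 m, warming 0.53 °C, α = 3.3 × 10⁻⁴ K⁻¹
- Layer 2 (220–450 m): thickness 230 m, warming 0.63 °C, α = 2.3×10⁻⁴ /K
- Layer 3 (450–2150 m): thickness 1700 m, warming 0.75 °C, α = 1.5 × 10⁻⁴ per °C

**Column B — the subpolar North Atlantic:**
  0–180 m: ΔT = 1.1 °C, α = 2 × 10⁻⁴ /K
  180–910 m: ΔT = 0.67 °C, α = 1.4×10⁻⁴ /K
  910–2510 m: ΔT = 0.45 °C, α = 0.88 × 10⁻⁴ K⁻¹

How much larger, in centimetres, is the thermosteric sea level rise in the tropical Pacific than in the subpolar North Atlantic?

9.2 cm

A 0.53 × 3.3×10⁻⁴ × 220 = 0.038478 m
A 220–450 m: 0.63 × 230 × 2.3×10⁻⁴ = 0.033327 m
A 0.75 × 1.5×10⁻⁴ × 1700 = 0.19125 m
A total: 0.263055 m
B 0–180 m: 1.1 × 180 × 2×10⁻⁴ = 0.03960 m
B 0.67 × 1.4×10⁻⁴ × 730 = 0.068474 m
B Layer 3: 0.88×10⁻⁴ × 1600 × 0.45 = 0.06336 m
B total: 0.171434 m
Difference: 0.263055 − 0.171434 = 0.091621 m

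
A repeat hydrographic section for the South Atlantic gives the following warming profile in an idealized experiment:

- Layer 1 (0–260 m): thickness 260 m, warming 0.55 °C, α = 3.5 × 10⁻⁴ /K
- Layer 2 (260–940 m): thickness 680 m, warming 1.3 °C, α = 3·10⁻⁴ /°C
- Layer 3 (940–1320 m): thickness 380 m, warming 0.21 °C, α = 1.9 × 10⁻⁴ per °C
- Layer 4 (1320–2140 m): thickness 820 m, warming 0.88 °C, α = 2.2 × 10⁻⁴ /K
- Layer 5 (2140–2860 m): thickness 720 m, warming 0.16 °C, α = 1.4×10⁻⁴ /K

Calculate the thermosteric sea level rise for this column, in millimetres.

Layer 1: 3.5×10⁻⁴ × 0.55 × 260 = 0.05005 m
3×10⁻⁴ × 680 × 1.3 = 0.26520 m
1.9×10⁻⁴ × 380 × 0.21 = 0.015162 m
820 × 2.2×10⁻⁴ × 0.88 = 0.158752 m
Layer 5: 720 × 0.16 × 1.4×10⁻⁴ = 0.016128 m
Δh = 0.05005 + 0.26520 + 0.015162 + 0.158752 + 0.016128 = 0.505292 m

Δh ≈ 505 mm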